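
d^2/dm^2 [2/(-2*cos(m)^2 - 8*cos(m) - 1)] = 8*(4*sin(m)^4 - 16*sin(m)^2 - 17*cos(m) + 3*cos(3*m) - 19)/(-2*sin(m)^2 + 8*cos(m) + 3)^3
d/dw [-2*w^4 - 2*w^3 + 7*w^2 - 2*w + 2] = -8*w^3 - 6*w^2 + 14*w - 2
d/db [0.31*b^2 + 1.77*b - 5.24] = 0.62*b + 1.77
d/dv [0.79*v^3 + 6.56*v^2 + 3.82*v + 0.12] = 2.37*v^2 + 13.12*v + 3.82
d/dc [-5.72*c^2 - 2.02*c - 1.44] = -11.44*c - 2.02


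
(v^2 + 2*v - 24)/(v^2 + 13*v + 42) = (v - 4)/(v + 7)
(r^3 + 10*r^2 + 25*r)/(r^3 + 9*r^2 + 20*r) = (r + 5)/(r + 4)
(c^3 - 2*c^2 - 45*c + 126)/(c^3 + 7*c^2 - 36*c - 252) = (c - 3)/(c + 6)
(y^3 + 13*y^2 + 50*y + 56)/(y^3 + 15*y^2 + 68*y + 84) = (y + 4)/(y + 6)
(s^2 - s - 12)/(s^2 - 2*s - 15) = (s - 4)/(s - 5)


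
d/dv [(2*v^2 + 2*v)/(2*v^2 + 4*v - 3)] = 2*(2*v^2 - 6*v - 3)/(4*v^4 + 16*v^3 + 4*v^2 - 24*v + 9)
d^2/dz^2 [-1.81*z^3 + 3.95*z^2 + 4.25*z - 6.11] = 7.9 - 10.86*z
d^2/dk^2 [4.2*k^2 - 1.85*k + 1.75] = 8.40000000000000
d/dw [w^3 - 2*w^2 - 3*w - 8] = 3*w^2 - 4*w - 3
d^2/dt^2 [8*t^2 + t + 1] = 16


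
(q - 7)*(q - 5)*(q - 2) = q^3 - 14*q^2 + 59*q - 70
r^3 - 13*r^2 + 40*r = r*(r - 8)*(r - 5)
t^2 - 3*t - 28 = (t - 7)*(t + 4)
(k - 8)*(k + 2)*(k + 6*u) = k^3 + 6*k^2*u - 6*k^2 - 36*k*u - 16*k - 96*u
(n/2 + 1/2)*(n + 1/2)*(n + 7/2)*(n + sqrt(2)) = n^4/2 + sqrt(2)*n^3/2 + 5*n^3/2 + 23*n^2/8 + 5*sqrt(2)*n^2/2 + 7*n/8 + 23*sqrt(2)*n/8 + 7*sqrt(2)/8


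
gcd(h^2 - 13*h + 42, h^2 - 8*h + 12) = h - 6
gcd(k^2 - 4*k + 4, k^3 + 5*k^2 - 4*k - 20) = k - 2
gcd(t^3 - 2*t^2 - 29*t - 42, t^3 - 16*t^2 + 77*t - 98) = t - 7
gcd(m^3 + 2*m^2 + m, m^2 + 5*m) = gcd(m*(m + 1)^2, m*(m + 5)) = m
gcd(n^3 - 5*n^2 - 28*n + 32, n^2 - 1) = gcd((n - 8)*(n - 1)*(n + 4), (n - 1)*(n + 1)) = n - 1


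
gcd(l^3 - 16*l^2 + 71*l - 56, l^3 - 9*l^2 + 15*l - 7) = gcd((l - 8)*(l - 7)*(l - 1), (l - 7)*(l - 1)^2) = l^2 - 8*l + 7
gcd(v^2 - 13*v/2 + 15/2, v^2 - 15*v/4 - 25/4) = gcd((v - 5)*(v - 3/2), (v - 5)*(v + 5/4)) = v - 5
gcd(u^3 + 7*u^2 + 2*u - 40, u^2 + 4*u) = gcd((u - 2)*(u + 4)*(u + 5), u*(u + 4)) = u + 4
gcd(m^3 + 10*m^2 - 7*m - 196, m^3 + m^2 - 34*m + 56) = m^2 + 3*m - 28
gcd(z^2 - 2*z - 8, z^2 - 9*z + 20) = z - 4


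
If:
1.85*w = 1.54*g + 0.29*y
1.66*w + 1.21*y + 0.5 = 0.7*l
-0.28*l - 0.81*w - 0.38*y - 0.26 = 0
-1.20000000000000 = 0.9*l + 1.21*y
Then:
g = 0.32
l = -0.29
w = 0.14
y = -0.78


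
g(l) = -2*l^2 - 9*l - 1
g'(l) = -4*l - 9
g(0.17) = -2.59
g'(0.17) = -9.68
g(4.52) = -82.54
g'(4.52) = -27.08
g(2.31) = -32.46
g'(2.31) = -18.24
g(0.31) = -3.98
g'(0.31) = -10.24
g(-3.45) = 6.24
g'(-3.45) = 4.80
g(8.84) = -236.85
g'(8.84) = -44.36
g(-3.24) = 7.16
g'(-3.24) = 3.96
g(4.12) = -72.03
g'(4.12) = -25.48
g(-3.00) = 8.00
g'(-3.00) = 3.00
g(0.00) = -1.00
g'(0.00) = -9.00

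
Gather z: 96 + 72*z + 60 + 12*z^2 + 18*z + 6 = 12*z^2 + 90*z + 162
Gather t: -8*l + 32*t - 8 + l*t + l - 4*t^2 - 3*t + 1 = -7*l - 4*t^2 + t*(l + 29) - 7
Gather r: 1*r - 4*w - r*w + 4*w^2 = r*(1 - w) + 4*w^2 - 4*w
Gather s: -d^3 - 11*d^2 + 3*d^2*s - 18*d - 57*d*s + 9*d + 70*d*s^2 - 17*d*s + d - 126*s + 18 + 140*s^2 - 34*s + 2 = -d^3 - 11*d^2 - 8*d + s^2*(70*d + 140) + s*(3*d^2 - 74*d - 160) + 20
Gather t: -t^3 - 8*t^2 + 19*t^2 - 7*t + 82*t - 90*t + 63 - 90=-t^3 + 11*t^2 - 15*t - 27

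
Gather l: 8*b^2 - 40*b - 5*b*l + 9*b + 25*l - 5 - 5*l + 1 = 8*b^2 - 31*b + l*(20 - 5*b) - 4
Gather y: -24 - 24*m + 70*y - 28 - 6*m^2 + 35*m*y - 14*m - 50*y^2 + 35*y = -6*m^2 - 38*m - 50*y^2 + y*(35*m + 105) - 52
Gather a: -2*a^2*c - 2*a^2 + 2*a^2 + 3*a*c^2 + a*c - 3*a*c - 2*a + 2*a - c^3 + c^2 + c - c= -2*a^2*c + a*(3*c^2 - 2*c) - c^3 + c^2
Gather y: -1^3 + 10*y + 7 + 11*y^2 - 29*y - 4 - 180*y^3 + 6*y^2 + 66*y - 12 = -180*y^3 + 17*y^2 + 47*y - 10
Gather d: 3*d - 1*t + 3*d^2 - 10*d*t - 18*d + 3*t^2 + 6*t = 3*d^2 + d*(-10*t - 15) + 3*t^2 + 5*t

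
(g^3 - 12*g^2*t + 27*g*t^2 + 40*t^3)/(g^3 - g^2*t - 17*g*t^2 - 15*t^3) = (g - 8*t)/(g + 3*t)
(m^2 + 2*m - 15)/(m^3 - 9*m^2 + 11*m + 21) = (m + 5)/(m^2 - 6*m - 7)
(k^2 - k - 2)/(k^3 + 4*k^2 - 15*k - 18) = (k - 2)/(k^2 + 3*k - 18)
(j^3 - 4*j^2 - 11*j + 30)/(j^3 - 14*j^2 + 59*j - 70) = (j + 3)/(j - 7)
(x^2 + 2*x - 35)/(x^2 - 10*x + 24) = (x^2 + 2*x - 35)/(x^2 - 10*x + 24)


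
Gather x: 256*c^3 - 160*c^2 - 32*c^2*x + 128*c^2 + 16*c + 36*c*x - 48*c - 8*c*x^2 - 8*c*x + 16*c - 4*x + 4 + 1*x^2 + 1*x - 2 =256*c^3 - 32*c^2 - 16*c + x^2*(1 - 8*c) + x*(-32*c^2 + 28*c - 3) + 2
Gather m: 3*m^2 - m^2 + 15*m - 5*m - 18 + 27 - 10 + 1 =2*m^2 + 10*m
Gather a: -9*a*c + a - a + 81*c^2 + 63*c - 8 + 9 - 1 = -9*a*c + 81*c^2 + 63*c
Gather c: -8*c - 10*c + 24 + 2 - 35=-18*c - 9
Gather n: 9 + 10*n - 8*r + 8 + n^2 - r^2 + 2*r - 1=n^2 + 10*n - r^2 - 6*r + 16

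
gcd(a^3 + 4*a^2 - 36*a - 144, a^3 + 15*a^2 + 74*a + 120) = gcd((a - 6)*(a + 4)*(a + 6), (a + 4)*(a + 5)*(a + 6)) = a^2 + 10*a + 24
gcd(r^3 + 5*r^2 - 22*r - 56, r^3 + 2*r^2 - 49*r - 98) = r^2 + 9*r + 14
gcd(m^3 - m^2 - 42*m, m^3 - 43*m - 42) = m^2 - m - 42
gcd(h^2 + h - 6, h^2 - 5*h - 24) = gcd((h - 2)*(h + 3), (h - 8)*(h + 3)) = h + 3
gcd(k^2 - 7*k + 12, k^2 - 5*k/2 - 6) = k - 4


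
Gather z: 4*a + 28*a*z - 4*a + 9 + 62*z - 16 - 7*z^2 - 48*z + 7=-7*z^2 + z*(28*a + 14)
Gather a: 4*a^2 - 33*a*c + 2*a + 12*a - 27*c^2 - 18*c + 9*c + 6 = 4*a^2 + a*(14 - 33*c) - 27*c^2 - 9*c + 6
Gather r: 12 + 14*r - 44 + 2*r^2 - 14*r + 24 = 2*r^2 - 8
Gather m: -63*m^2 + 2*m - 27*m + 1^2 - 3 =-63*m^2 - 25*m - 2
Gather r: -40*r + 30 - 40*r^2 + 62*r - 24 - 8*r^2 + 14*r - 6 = -48*r^2 + 36*r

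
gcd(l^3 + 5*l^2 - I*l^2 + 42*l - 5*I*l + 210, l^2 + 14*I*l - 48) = l + 6*I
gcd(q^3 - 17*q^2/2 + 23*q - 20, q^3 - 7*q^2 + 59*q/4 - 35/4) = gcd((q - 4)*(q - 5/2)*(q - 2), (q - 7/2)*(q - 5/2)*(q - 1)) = q - 5/2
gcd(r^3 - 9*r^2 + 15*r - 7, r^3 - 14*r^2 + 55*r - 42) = r^2 - 8*r + 7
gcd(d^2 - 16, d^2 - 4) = 1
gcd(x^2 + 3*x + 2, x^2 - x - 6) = x + 2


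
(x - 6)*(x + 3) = x^2 - 3*x - 18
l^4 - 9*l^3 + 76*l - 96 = (l - 8)*(l - 2)^2*(l + 3)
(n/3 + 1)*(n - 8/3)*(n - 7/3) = n^3/3 - 2*n^2/3 - 79*n/27 + 56/9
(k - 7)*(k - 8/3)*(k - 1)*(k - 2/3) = k^4 - 34*k^3/3 + 319*k^2/9 - 338*k/9 + 112/9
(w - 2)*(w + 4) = w^2 + 2*w - 8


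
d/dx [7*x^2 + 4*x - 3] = 14*x + 4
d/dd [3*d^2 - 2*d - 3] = 6*d - 2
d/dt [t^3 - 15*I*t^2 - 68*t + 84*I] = 3*t^2 - 30*I*t - 68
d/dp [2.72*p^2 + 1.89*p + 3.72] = 5.44*p + 1.89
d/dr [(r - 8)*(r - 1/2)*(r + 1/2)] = 3*r^2 - 16*r - 1/4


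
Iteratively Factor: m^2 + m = (m + 1)*(m)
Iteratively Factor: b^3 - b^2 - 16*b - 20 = (b + 2)*(b^2 - 3*b - 10) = (b + 2)^2*(b - 5)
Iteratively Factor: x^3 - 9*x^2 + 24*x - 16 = (x - 4)*(x^2 - 5*x + 4) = (x - 4)^2*(x - 1)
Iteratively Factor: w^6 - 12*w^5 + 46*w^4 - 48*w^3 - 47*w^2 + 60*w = (w - 3)*(w^5 - 9*w^4 + 19*w^3 + 9*w^2 - 20*w) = (w - 3)*(w - 1)*(w^4 - 8*w^3 + 11*w^2 + 20*w) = w*(w - 3)*(w - 1)*(w^3 - 8*w^2 + 11*w + 20) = w*(w - 3)*(w - 1)*(w + 1)*(w^2 - 9*w + 20) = w*(w - 4)*(w - 3)*(w - 1)*(w + 1)*(w - 5)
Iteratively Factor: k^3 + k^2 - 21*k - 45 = (k + 3)*(k^2 - 2*k - 15) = (k + 3)^2*(k - 5)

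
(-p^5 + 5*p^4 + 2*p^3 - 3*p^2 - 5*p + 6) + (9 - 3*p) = -p^5 + 5*p^4 + 2*p^3 - 3*p^2 - 8*p + 15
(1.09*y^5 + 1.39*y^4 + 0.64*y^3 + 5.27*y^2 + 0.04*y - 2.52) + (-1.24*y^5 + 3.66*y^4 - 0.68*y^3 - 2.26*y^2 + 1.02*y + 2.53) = -0.15*y^5 + 5.05*y^4 - 0.04*y^3 + 3.01*y^2 + 1.06*y + 0.00999999999999979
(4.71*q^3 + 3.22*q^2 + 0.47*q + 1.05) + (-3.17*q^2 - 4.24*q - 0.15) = 4.71*q^3 + 0.0500000000000003*q^2 - 3.77*q + 0.9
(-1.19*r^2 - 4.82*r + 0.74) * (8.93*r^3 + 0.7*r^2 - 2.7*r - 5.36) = -10.6267*r^5 - 43.8756*r^4 + 6.4472*r^3 + 19.9104*r^2 + 23.8372*r - 3.9664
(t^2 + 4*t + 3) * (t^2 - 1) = t^4 + 4*t^3 + 2*t^2 - 4*t - 3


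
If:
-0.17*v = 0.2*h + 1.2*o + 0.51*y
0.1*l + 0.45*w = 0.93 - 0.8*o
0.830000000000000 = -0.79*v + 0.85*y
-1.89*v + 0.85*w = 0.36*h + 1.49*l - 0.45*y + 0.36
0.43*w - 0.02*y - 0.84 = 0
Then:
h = 1.83301262644847 - 3.45812590320336*y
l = 1.76260186126796 - 0.200727580485455*y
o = -0.00107184313699253*y - 0.156662441960821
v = 1.07594936708861*y - 1.05063291139241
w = 0.0465116279069767*y + 1.95348837209302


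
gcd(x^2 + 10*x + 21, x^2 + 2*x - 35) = x + 7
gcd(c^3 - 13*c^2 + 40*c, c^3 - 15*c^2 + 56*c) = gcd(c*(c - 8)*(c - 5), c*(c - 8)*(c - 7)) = c^2 - 8*c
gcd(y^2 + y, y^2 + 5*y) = y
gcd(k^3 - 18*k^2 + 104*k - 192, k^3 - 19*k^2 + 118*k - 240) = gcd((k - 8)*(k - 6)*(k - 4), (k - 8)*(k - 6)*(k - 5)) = k^2 - 14*k + 48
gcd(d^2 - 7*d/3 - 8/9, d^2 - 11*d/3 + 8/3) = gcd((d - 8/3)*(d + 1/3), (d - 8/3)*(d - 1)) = d - 8/3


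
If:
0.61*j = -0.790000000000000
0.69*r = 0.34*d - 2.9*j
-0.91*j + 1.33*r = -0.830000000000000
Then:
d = -14.11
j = -1.30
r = -1.51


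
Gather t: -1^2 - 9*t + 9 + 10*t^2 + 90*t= 10*t^2 + 81*t + 8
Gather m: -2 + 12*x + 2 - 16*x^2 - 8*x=-16*x^2 + 4*x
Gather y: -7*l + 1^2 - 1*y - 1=-7*l - y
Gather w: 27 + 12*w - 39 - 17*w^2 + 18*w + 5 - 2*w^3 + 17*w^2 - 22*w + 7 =-2*w^3 + 8*w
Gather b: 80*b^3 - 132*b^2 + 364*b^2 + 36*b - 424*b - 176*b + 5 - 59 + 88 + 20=80*b^3 + 232*b^2 - 564*b + 54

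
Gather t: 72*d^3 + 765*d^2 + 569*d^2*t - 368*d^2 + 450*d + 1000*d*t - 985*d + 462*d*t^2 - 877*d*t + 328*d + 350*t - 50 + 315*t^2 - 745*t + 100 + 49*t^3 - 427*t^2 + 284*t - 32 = 72*d^3 + 397*d^2 - 207*d + 49*t^3 + t^2*(462*d - 112) + t*(569*d^2 + 123*d - 111) + 18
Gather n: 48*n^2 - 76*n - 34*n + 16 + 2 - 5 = 48*n^2 - 110*n + 13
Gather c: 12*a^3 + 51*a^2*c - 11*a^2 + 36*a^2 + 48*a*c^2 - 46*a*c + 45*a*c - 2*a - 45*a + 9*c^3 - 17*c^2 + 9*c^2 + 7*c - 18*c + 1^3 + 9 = 12*a^3 + 25*a^2 - 47*a + 9*c^3 + c^2*(48*a - 8) + c*(51*a^2 - a - 11) + 10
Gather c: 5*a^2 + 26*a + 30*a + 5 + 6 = 5*a^2 + 56*a + 11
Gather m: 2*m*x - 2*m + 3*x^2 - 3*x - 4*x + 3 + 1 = m*(2*x - 2) + 3*x^2 - 7*x + 4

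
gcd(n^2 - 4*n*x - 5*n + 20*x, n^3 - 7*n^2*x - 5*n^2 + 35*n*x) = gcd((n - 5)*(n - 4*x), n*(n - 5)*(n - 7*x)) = n - 5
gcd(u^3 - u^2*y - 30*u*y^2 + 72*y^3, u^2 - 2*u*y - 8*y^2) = -u + 4*y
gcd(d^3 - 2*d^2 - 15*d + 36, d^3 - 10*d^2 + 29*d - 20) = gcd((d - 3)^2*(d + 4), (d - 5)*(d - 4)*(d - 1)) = 1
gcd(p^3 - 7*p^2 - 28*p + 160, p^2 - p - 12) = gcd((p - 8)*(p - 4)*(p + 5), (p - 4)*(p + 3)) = p - 4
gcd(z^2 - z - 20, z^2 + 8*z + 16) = z + 4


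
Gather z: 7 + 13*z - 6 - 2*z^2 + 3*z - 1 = -2*z^2 + 16*z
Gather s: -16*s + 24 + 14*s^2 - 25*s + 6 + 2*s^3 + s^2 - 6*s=2*s^3 + 15*s^2 - 47*s + 30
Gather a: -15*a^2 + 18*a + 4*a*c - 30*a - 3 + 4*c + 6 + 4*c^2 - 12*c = -15*a^2 + a*(4*c - 12) + 4*c^2 - 8*c + 3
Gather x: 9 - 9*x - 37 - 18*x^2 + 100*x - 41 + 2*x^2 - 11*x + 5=-16*x^2 + 80*x - 64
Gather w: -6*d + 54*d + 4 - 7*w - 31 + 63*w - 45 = 48*d + 56*w - 72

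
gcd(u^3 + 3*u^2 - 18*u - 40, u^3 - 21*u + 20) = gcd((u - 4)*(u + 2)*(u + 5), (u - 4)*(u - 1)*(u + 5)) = u^2 + u - 20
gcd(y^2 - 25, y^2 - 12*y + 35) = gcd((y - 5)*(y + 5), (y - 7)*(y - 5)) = y - 5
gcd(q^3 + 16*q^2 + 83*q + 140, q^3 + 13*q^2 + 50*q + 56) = q^2 + 11*q + 28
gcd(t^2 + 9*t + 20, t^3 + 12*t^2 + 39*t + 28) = t + 4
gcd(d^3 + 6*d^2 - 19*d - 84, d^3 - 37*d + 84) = d^2 + 3*d - 28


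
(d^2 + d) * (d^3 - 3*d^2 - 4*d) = d^5 - 2*d^4 - 7*d^3 - 4*d^2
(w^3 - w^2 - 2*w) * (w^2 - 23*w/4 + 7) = w^5 - 27*w^4/4 + 43*w^3/4 + 9*w^2/2 - 14*w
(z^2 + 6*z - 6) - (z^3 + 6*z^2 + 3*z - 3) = -z^3 - 5*z^2 + 3*z - 3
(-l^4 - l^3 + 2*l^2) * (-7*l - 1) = 7*l^5 + 8*l^4 - 13*l^3 - 2*l^2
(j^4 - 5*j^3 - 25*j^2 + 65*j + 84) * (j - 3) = j^5 - 8*j^4 - 10*j^3 + 140*j^2 - 111*j - 252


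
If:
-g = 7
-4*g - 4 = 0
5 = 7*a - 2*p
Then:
No Solution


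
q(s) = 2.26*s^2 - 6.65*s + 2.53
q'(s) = 4.52*s - 6.65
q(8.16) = 98.75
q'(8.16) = 30.23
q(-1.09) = 12.46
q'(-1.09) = -11.58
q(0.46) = -0.05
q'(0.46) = -4.57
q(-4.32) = 73.44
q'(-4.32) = -26.18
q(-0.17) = 3.73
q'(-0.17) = -7.42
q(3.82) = 10.11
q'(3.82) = 10.62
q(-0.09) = 3.15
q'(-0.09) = -7.06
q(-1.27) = 14.62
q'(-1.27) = -12.39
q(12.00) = 248.17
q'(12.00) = 47.59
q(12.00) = 248.17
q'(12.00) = 47.59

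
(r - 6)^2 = r^2 - 12*r + 36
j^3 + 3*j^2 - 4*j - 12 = (j - 2)*(j + 2)*(j + 3)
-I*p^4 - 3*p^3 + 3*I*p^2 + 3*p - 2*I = (p + 1)*(p - 2*I)*(p - I)*(-I*p + I)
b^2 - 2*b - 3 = (b - 3)*(b + 1)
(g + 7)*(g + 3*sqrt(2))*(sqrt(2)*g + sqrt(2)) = sqrt(2)*g^3 + 6*g^2 + 8*sqrt(2)*g^2 + 7*sqrt(2)*g + 48*g + 42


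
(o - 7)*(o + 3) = o^2 - 4*o - 21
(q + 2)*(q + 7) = q^2 + 9*q + 14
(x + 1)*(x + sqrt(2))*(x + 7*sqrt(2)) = x^3 + x^2 + 8*sqrt(2)*x^2 + 8*sqrt(2)*x + 14*x + 14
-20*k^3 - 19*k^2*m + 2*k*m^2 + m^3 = (-4*k + m)*(k + m)*(5*k + m)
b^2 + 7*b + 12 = (b + 3)*(b + 4)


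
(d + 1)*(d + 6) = d^2 + 7*d + 6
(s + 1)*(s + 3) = s^2 + 4*s + 3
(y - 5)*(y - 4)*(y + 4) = y^3 - 5*y^2 - 16*y + 80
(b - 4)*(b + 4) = b^2 - 16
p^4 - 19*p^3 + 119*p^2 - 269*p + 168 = (p - 8)*(p - 7)*(p - 3)*(p - 1)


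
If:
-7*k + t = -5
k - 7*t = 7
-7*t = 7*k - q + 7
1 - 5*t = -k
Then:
No Solution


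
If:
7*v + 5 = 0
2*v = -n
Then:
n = 10/7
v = -5/7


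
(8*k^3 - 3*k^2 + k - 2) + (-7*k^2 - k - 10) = 8*k^3 - 10*k^2 - 12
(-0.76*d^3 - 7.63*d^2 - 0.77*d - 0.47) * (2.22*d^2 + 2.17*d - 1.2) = -1.6872*d^5 - 18.5878*d^4 - 17.3545*d^3 + 6.4417*d^2 - 0.0958999999999999*d + 0.564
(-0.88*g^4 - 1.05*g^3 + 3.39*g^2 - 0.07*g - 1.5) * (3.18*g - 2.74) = -2.7984*g^5 - 0.9278*g^4 + 13.6572*g^3 - 9.5112*g^2 - 4.5782*g + 4.11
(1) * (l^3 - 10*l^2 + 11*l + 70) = l^3 - 10*l^2 + 11*l + 70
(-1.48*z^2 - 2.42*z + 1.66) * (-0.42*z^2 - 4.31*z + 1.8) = 0.6216*z^4 + 7.3952*z^3 + 7.069*z^2 - 11.5106*z + 2.988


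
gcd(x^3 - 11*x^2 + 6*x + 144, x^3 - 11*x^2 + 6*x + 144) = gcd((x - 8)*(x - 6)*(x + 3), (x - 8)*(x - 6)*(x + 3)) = x^3 - 11*x^2 + 6*x + 144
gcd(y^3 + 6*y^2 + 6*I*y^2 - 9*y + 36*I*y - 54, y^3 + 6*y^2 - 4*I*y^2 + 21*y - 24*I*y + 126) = y^2 + y*(6 + 3*I) + 18*I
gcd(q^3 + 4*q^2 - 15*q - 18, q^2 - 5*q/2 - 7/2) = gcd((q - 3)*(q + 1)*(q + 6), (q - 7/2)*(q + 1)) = q + 1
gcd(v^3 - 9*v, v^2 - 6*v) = v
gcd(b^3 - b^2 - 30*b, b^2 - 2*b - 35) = b + 5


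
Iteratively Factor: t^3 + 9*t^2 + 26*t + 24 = (t + 3)*(t^2 + 6*t + 8) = (t + 2)*(t + 3)*(t + 4)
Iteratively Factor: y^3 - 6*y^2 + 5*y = (y)*(y^2 - 6*y + 5) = y*(y - 1)*(y - 5)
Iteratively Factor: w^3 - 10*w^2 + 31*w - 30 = (w - 3)*(w^2 - 7*w + 10) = (w - 3)*(w - 2)*(w - 5)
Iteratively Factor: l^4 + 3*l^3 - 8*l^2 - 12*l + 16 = (l + 4)*(l^3 - l^2 - 4*l + 4) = (l - 2)*(l + 4)*(l^2 + l - 2) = (l - 2)*(l - 1)*(l + 4)*(l + 2)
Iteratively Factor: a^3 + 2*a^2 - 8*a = (a + 4)*(a^2 - 2*a) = (a - 2)*(a + 4)*(a)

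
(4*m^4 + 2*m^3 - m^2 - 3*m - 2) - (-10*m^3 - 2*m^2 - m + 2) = 4*m^4 + 12*m^3 + m^2 - 2*m - 4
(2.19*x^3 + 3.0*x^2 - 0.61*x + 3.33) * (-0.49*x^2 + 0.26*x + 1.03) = -1.0731*x^5 - 0.9006*x^4 + 3.3346*x^3 + 1.2997*x^2 + 0.2375*x + 3.4299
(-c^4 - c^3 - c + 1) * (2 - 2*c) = 2*c^5 - 2*c^3 + 2*c^2 - 4*c + 2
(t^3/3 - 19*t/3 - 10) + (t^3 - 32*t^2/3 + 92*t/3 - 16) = 4*t^3/3 - 32*t^2/3 + 73*t/3 - 26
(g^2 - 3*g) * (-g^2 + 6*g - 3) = -g^4 + 9*g^3 - 21*g^2 + 9*g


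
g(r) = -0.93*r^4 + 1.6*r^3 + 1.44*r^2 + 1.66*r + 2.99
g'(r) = -3.72*r^3 + 4.8*r^2 + 2.88*r + 1.66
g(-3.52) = -197.57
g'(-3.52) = 213.24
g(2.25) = 8.41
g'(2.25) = -9.93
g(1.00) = 6.76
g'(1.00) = 5.62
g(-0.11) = 2.82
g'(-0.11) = 1.41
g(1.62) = 9.86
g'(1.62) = 3.11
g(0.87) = 6.04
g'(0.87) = 5.35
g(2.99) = -10.73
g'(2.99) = -46.26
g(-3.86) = -280.44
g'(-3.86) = 276.01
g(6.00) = -794.89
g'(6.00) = -611.78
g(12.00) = -16289.41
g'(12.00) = -5700.74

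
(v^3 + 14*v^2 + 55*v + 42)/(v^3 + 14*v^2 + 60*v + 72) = (v^2 + 8*v + 7)/(v^2 + 8*v + 12)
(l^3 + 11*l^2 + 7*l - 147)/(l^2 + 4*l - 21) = l + 7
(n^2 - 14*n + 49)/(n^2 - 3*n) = (n^2 - 14*n + 49)/(n*(n - 3))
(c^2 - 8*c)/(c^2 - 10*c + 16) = c/(c - 2)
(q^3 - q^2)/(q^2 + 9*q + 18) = q^2*(q - 1)/(q^2 + 9*q + 18)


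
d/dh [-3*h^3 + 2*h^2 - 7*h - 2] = -9*h^2 + 4*h - 7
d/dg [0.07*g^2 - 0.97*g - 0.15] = 0.14*g - 0.97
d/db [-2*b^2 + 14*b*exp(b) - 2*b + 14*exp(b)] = 14*b*exp(b) - 4*b + 28*exp(b) - 2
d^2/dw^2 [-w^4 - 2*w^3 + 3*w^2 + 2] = -12*w^2 - 12*w + 6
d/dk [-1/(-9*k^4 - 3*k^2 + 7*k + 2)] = (-36*k^3 - 6*k + 7)/(9*k^4 + 3*k^2 - 7*k - 2)^2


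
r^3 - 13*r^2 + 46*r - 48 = (r - 8)*(r - 3)*(r - 2)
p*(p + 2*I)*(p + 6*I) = p^3 + 8*I*p^2 - 12*p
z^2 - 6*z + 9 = (z - 3)^2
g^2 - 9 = (g - 3)*(g + 3)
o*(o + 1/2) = o^2 + o/2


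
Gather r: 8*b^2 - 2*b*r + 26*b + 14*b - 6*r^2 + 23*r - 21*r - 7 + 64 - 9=8*b^2 + 40*b - 6*r^2 + r*(2 - 2*b) + 48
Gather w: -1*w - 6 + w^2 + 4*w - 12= w^2 + 3*w - 18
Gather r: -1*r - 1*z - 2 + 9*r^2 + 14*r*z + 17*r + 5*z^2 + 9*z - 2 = 9*r^2 + r*(14*z + 16) + 5*z^2 + 8*z - 4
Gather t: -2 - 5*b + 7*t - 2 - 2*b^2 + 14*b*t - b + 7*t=-2*b^2 - 6*b + t*(14*b + 14) - 4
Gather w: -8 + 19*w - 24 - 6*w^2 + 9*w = -6*w^2 + 28*w - 32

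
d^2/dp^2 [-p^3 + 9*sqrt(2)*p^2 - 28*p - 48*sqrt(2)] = -6*p + 18*sqrt(2)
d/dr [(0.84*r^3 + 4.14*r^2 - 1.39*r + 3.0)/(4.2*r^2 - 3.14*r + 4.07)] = (3.528*r^4 - 5.2752*r^3 + 3.0948*r^2 + 8.4996*r + 3.7627)/(17.64*r^4 - 26.376*r^3 + 44.0476*r^2 - 25.5596*r + 16.5649)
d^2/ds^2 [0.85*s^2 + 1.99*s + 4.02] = 1.70000000000000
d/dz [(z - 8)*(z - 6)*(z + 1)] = 3*z^2 - 26*z + 34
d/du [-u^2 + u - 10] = 1 - 2*u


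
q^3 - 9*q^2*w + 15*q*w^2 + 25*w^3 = (q - 5*w)^2*(q + w)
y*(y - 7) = y^2 - 7*y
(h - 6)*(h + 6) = h^2 - 36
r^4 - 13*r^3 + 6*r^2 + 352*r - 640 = (r - 8)^2*(r - 2)*(r + 5)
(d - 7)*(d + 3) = d^2 - 4*d - 21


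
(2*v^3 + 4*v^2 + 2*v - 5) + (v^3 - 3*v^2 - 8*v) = 3*v^3 + v^2 - 6*v - 5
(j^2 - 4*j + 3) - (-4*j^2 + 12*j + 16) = 5*j^2 - 16*j - 13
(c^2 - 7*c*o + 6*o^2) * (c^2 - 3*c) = c^4 - 7*c^3*o - 3*c^3 + 6*c^2*o^2 + 21*c^2*o - 18*c*o^2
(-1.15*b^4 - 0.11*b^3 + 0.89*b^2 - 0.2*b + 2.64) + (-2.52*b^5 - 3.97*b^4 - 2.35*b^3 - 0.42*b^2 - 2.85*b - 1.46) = -2.52*b^5 - 5.12*b^4 - 2.46*b^3 + 0.47*b^2 - 3.05*b + 1.18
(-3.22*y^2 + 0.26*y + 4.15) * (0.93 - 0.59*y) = 1.8998*y^3 - 3.148*y^2 - 2.2067*y + 3.8595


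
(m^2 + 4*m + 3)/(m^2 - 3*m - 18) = (m + 1)/(m - 6)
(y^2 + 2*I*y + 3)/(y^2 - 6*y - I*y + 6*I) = (y + 3*I)/(y - 6)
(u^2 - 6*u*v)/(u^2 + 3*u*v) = (u - 6*v)/(u + 3*v)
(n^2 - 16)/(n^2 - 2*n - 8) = (n + 4)/(n + 2)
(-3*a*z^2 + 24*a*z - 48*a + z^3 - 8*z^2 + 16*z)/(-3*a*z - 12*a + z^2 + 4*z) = (z^2 - 8*z + 16)/(z + 4)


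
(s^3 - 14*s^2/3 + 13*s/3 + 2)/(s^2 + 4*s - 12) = (s^2 - 8*s/3 - 1)/(s + 6)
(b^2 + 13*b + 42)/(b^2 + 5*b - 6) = (b + 7)/(b - 1)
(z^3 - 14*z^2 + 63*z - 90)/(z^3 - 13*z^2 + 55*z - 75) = (z - 6)/(z - 5)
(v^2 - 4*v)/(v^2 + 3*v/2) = 2*(v - 4)/(2*v + 3)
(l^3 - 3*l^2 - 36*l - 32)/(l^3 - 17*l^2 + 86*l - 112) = (l^2 + 5*l + 4)/(l^2 - 9*l + 14)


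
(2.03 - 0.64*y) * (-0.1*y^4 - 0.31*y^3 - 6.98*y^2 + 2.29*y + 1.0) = 0.064*y^5 - 0.00459999999999999*y^4 + 3.8379*y^3 - 15.635*y^2 + 4.0087*y + 2.03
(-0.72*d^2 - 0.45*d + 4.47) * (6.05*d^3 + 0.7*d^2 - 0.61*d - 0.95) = -4.356*d^5 - 3.2265*d^4 + 27.1677*d^3 + 4.0875*d^2 - 2.2992*d - 4.2465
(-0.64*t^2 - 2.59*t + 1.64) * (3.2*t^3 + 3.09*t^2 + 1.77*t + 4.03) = -2.048*t^5 - 10.2656*t^4 - 3.8879*t^3 - 2.0959*t^2 - 7.5349*t + 6.6092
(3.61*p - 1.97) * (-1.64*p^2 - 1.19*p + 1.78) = -5.9204*p^3 - 1.0651*p^2 + 8.7701*p - 3.5066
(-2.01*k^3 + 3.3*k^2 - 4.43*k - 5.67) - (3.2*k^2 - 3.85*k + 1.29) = -2.01*k^3 + 0.0999999999999996*k^2 - 0.58*k - 6.96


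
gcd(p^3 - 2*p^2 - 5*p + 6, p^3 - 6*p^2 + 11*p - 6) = p^2 - 4*p + 3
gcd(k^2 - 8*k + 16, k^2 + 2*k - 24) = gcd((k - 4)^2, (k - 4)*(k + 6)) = k - 4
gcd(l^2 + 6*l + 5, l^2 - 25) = l + 5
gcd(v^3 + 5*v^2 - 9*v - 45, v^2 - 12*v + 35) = 1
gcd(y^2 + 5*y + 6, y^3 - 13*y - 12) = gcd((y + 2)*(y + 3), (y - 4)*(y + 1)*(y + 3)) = y + 3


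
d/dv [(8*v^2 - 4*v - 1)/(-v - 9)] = (-8*v^2 - 144*v + 35)/(v^2 + 18*v + 81)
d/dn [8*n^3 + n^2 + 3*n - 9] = 24*n^2 + 2*n + 3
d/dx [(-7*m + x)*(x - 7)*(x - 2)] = -14*m*x + 63*m + 3*x^2 - 18*x + 14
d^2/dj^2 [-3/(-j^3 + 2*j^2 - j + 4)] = 6*((2 - 3*j)*(j^3 - 2*j^2 + j - 4) + (3*j^2 - 4*j + 1)^2)/(j^3 - 2*j^2 + j - 4)^3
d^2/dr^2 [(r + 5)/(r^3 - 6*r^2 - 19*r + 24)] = 2*((r + 5)*(-3*r^2 + 12*r + 19)^2 + (-3*r^2 + 12*r - 3*(r - 2)*(r + 5) + 19)*(r^3 - 6*r^2 - 19*r + 24))/(r^3 - 6*r^2 - 19*r + 24)^3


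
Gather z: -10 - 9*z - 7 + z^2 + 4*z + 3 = z^2 - 5*z - 14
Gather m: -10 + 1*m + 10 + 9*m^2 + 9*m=9*m^2 + 10*m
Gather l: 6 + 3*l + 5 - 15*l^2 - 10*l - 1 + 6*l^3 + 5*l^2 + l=6*l^3 - 10*l^2 - 6*l + 10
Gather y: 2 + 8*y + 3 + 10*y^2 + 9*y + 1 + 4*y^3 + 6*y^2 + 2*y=4*y^3 + 16*y^2 + 19*y + 6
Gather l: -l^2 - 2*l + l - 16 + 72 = -l^2 - l + 56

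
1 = 1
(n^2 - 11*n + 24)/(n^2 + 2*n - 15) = (n - 8)/(n + 5)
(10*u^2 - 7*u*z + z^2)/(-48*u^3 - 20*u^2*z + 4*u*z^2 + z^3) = (-10*u^2 + 7*u*z - z^2)/(48*u^3 + 20*u^2*z - 4*u*z^2 - z^3)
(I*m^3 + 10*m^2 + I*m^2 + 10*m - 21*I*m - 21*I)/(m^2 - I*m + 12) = (I*m^3 + m^2*(10 + I) + m*(10 - 21*I) - 21*I)/(m^2 - I*m + 12)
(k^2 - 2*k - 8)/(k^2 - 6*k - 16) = (k - 4)/(k - 8)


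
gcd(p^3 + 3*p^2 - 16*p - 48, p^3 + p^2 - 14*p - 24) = p^2 - p - 12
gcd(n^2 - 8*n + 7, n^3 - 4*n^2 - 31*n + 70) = n - 7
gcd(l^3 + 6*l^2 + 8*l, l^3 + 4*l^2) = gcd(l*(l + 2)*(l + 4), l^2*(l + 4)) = l^2 + 4*l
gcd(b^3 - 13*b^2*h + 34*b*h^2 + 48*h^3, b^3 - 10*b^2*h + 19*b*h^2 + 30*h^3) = b^2 - 5*b*h - 6*h^2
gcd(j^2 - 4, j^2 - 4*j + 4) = j - 2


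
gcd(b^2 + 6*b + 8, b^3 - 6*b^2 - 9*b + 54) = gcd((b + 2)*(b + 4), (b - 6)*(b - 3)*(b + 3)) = 1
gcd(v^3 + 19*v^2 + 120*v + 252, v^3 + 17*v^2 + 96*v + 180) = v^2 + 12*v + 36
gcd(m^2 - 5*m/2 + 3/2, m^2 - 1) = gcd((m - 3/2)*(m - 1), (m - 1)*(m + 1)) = m - 1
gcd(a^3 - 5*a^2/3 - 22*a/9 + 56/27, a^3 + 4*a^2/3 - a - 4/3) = a + 4/3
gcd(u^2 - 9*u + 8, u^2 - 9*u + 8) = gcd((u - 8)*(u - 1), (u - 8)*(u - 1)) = u^2 - 9*u + 8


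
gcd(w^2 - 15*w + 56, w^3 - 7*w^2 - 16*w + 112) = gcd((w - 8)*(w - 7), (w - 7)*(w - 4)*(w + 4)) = w - 7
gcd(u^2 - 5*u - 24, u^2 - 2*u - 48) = u - 8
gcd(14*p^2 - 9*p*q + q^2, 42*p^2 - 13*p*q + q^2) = 7*p - q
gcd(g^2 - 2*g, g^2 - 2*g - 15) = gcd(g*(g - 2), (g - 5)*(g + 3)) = 1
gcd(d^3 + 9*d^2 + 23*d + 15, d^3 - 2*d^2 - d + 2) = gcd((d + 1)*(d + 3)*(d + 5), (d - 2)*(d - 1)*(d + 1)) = d + 1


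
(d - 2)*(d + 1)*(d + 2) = d^3 + d^2 - 4*d - 4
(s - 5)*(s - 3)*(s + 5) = s^3 - 3*s^2 - 25*s + 75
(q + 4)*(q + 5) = q^2 + 9*q + 20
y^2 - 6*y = y*(y - 6)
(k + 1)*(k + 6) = k^2 + 7*k + 6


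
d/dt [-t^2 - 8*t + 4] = -2*t - 8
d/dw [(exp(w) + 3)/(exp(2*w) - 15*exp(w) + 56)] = (-(exp(w) + 3)*(2*exp(w) - 15) + exp(2*w) - 15*exp(w) + 56)*exp(w)/(exp(2*w) - 15*exp(w) + 56)^2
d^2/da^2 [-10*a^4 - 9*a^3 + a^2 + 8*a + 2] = -120*a^2 - 54*a + 2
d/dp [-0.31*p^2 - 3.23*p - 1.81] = -0.62*p - 3.23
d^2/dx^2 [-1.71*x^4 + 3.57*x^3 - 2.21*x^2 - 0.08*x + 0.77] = -20.52*x^2 + 21.42*x - 4.42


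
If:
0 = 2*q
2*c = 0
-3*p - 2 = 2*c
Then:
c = 0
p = -2/3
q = 0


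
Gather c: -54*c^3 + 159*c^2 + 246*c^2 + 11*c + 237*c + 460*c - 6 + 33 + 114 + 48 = -54*c^3 + 405*c^2 + 708*c + 189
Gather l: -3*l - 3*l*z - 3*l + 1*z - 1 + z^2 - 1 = l*(-3*z - 6) + z^2 + z - 2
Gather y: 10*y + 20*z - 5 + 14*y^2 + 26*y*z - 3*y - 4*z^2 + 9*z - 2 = 14*y^2 + y*(26*z + 7) - 4*z^2 + 29*z - 7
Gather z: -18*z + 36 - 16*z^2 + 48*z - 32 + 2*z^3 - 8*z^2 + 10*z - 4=2*z^3 - 24*z^2 + 40*z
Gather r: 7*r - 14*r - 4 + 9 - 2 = 3 - 7*r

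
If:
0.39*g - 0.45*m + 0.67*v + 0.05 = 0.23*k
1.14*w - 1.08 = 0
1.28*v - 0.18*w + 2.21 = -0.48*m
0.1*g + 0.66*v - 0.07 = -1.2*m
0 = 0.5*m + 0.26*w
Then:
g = 15.91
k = 24.05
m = -0.49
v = -1.41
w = 0.95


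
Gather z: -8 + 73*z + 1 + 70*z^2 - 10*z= 70*z^2 + 63*z - 7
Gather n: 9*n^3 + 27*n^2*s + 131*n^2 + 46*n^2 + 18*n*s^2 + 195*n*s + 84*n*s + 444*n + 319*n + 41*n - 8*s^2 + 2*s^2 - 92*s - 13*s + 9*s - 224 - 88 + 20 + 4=9*n^3 + n^2*(27*s + 177) + n*(18*s^2 + 279*s + 804) - 6*s^2 - 96*s - 288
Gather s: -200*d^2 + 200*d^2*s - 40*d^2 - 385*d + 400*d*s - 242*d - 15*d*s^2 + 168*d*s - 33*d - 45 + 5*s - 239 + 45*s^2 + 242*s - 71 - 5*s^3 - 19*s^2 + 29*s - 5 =-240*d^2 - 660*d - 5*s^3 + s^2*(26 - 15*d) + s*(200*d^2 + 568*d + 276) - 360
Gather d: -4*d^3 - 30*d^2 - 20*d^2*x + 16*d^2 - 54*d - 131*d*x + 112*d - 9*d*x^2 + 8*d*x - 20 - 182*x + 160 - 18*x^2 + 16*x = -4*d^3 + d^2*(-20*x - 14) + d*(-9*x^2 - 123*x + 58) - 18*x^2 - 166*x + 140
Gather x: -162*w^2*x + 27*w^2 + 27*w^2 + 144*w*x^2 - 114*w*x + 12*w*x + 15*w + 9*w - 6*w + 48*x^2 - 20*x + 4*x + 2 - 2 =54*w^2 + 18*w + x^2*(144*w + 48) + x*(-162*w^2 - 102*w - 16)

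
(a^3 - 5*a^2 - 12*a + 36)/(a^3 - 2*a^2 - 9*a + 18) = (a - 6)/(a - 3)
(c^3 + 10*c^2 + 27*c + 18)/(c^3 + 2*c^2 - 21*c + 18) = (c^2 + 4*c + 3)/(c^2 - 4*c + 3)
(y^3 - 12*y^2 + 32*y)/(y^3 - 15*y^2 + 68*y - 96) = y/(y - 3)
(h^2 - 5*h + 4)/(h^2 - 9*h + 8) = (h - 4)/(h - 8)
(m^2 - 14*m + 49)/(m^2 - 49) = (m - 7)/(m + 7)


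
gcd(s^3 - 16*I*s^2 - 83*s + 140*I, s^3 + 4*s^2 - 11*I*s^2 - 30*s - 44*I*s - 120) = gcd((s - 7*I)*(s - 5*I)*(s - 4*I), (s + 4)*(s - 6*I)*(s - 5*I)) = s - 5*I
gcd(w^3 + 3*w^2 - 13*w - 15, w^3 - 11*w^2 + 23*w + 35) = w + 1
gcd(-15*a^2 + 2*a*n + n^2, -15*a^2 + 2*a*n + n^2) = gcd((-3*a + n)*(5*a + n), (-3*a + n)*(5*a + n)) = 15*a^2 - 2*a*n - n^2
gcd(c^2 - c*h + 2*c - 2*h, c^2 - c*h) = c - h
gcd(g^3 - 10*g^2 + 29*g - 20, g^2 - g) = g - 1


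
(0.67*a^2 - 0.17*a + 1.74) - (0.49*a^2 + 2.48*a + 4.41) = 0.18*a^2 - 2.65*a - 2.67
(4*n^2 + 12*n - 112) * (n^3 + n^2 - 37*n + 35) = 4*n^5 + 16*n^4 - 248*n^3 - 416*n^2 + 4564*n - 3920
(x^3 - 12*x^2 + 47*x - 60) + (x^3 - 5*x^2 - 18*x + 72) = 2*x^3 - 17*x^2 + 29*x + 12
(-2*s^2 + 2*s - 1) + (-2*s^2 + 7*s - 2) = -4*s^2 + 9*s - 3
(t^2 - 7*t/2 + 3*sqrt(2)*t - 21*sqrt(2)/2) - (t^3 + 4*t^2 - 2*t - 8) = -t^3 - 3*t^2 - 3*t/2 + 3*sqrt(2)*t - 21*sqrt(2)/2 + 8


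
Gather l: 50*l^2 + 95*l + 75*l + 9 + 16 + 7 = 50*l^2 + 170*l + 32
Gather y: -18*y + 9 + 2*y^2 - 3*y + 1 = 2*y^2 - 21*y + 10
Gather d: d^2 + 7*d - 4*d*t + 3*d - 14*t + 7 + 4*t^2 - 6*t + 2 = d^2 + d*(10 - 4*t) + 4*t^2 - 20*t + 9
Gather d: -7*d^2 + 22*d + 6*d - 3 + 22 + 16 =-7*d^2 + 28*d + 35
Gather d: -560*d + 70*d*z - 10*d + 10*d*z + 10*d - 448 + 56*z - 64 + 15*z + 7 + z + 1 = d*(80*z - 560) + 72*z - 504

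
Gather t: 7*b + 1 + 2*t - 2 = 7*b + 2*t - 1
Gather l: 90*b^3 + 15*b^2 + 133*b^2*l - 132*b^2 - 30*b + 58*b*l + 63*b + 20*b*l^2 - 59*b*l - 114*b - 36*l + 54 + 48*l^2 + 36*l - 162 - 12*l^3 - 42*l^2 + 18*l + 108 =90*b^3 - 117*b^2 - 81*b - 12*l^3 + l^2*(20*b + 6) + l*(133*b^2 - b + 18)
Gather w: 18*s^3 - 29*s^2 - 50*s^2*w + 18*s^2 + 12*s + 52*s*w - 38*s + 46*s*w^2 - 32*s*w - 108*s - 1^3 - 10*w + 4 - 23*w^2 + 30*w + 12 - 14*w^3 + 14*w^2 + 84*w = 18*s^3 - 11*s^2 - 134*s - 14*w^3 + w^2*(46*s - 9) + w*(-50*s^2 + 20*s + 104) + 15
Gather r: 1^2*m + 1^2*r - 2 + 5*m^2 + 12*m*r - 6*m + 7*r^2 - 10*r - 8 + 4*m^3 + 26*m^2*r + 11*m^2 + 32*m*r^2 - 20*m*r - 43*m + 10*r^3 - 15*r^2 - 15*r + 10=4*m^3 + 16*m^2 - 48*m + 10*r^3 + r^2*(32*m - 8) + r*(26*m^2 - 8*m - 24)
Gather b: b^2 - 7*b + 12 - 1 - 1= b^2 - 7*b + 10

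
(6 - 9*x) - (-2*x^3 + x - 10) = 2*x^3 - 10*x + 16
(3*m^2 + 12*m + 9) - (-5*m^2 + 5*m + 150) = 8*m^2 + 7*m - 141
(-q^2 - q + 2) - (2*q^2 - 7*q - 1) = -3*q^2 + 6*q + 3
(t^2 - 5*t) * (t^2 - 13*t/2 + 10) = t^4 - 23*t^3/2 + 85*t^2/2 - 50*t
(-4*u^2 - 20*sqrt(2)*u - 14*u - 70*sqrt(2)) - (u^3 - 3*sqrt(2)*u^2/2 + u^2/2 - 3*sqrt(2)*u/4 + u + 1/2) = -u^3 - 9*u^2/2 + 3*sqrt(2)*u^2/2 - 77*sqrt(2)*u/4 - 15*u - 70*sqrt(2) - 1/2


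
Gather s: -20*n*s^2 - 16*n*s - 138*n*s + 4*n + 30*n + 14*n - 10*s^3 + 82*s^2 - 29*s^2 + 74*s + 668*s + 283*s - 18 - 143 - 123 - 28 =48*n - 10*s^3 + s^2*(53 - 20*n) + s*(1025 - 154*n) - 312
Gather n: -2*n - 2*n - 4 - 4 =-4*n - 8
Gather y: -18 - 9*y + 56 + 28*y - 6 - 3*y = 16*y + 32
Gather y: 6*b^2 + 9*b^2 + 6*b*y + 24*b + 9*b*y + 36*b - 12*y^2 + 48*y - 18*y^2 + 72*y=15*b^2 + 60*b - 30*y^2 + y*(15*b + 120)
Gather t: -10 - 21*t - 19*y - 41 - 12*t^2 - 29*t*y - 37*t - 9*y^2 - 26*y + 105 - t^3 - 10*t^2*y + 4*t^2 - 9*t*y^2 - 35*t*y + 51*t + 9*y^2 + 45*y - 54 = -t^3 + t^2*(-10*y - 8) + t*(-9*y^2 - 64*y - 7)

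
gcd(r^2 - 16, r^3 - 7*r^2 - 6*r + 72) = r - 4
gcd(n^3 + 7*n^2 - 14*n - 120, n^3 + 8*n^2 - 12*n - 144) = n^2 + 2*n - 24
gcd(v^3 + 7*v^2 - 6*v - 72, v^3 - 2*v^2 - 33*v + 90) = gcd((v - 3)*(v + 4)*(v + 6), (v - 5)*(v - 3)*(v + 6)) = v^2 + 3*v - 18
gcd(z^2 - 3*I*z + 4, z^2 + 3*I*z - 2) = z + I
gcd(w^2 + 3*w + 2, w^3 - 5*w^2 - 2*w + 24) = w + 2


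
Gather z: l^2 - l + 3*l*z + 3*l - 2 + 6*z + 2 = l^2 + 2*l + z*(3*l + 6)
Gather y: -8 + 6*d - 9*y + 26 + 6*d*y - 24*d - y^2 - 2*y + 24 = -18*d - y^2 + y*(6*d - 11) + 42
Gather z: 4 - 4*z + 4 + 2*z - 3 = 5 - 2*z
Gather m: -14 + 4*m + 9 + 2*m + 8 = 6*m + 3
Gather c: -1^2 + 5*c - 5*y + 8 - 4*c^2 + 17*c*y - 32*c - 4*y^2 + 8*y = -4*c^2 + c*(17*y - 27) - 4*y^2 + 3*y + 7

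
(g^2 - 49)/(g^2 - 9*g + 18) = (g^2 - 49)/(g^2 - 9*g + 18)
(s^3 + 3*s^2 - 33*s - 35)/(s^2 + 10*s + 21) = (s^2 - 4*s - 5)/(s + 3)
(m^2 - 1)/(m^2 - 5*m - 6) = (m - 1)/(m - 6)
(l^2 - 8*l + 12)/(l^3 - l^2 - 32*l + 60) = (l - 6)/(l^2 + l - 30)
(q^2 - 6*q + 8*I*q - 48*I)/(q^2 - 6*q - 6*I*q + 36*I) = (q + 8*I)/(q - 6*I)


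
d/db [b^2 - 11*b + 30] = 2*b - 11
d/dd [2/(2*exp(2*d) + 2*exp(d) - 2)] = (-2*exp(d) - 1)*exp(d)/(exp(2*d) + exp(d) - 1)^2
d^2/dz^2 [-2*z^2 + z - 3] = -4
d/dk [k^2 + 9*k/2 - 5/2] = 2*k + 9/2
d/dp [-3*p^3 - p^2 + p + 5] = -9*p^2 - 2*p + 1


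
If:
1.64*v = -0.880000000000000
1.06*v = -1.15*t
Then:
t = 0.49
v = -0.54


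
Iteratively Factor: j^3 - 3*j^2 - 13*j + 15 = (j - 5)*(j^2 + 2*j - 3) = (j - 5)*(j - 1)*(j + 3)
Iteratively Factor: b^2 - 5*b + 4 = (b - 4)*(b - 1)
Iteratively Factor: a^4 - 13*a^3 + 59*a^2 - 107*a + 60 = (a - 3)*(a^3 - 10*a^2 + 29*a - 20) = (a - 3)*(a - 1)*(a^2 - 9*a + 20) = (a - 4)*(a - 3)*(a - 1)*(a - 5)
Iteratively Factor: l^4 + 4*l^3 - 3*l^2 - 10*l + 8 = (l - 1)*(l^3 + 5*l^2 + 2*l - 8) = (l - 1)^2*(l^2 + 6*l + 8) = (l - 1)^2*(l + 4)*(l + 2)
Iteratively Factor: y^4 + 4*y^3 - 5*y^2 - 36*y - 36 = (y - 3)*(y^3 + 7*y^2 + 16*y + 12) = (y - 3)*(y + 3)*(y^2 + 4*y + 4) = (y - 3)*(y + 2)*(y + 3)*(y + 2)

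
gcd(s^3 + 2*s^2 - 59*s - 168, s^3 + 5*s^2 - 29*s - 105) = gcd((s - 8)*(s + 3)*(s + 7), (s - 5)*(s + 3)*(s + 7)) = s^2 + 10*s + 21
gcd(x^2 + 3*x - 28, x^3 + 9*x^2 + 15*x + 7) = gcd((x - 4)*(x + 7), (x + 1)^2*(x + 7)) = x + 7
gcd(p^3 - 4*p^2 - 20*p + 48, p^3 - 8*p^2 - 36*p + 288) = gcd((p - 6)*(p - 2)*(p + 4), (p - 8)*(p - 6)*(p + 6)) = p - 6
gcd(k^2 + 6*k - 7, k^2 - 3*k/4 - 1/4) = k - 1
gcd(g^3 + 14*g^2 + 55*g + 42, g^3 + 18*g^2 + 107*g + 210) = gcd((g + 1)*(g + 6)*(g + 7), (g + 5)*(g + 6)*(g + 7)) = g^2 + 13*g + 42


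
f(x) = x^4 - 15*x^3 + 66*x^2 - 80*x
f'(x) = 4*x^3 - 45*x^2 + 132*x - 80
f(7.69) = -36.49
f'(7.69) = 92.98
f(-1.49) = 320.27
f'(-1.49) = -389.82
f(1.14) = -25.96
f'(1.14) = 17.92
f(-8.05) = 16945.23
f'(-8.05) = -6145.35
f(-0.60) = 75.13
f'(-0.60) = -176.26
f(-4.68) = 3837.22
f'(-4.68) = -2093.38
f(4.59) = 16.62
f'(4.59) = -35.37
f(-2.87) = 1195.68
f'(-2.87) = -924.06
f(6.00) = -48.00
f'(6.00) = -44.00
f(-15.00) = 117300.00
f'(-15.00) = -25685.00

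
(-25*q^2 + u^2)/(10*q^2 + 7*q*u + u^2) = (-5*q + u)/(2*q + u)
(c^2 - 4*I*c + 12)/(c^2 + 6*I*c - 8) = (c - 6*I)/(c + 4*I)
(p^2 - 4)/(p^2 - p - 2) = (p + 2)/(p + 1)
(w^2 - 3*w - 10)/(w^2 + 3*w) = (w^2 - 3*w - 10)/(w*(w + 3))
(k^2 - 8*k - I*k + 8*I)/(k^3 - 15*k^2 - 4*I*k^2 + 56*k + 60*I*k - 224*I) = (k - I)/(k^2 - k*(7 + 4*I) + 28*I)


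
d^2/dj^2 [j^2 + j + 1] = 2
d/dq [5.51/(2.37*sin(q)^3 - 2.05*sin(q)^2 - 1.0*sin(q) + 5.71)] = (-39.1761*sin(q)^2 + 22.591*sin(q) + 5.51)*cos(q)/(2.37*sin(q)^3 - 2.05*sin(q)^2 - 1.0*sin(q) + 5.71)^2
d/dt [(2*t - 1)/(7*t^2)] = 2*(1 - t)/(7*t^3)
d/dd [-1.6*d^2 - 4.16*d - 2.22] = -3.2*d - 4.16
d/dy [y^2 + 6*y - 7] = 2*y + 6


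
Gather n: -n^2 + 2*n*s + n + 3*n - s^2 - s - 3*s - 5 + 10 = -n^2 + n*(2*s + 4) - s^2 - 4*s + 5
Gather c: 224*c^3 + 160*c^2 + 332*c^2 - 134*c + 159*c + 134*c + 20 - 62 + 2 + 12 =224*c^3 + 492*c^2 + 159*c - 28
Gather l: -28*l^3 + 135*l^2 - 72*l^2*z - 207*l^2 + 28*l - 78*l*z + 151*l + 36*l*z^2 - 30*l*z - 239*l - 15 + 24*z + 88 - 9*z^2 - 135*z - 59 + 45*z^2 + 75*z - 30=-28*l^3 + l^2*(-72*z - 72) + l*(36*z^2 - 108*z - 60) + 36*z^2 - 36*z - 16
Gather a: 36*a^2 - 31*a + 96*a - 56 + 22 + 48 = 36*a^2 + 65*a + 14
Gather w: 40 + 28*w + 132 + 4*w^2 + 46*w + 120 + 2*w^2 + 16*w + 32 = 6*w^2 + 90*w + 324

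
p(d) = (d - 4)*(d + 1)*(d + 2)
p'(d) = (d - 4)*(d + 1) + (d - 4)*(d + 2) + (d + 1)*(d + 2)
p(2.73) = -22.41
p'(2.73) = 6.90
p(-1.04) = 0.19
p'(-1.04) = -4.68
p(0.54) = -13.53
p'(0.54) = -10.21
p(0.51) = -13.23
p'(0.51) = -10.24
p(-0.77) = -1.35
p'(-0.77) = -6.68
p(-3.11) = -16.65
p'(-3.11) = 25.24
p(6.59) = 168.86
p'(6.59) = 107.10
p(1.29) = -20.42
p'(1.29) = -7.59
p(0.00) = -8.00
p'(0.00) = -10.00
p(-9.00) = -728.00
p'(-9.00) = 251.00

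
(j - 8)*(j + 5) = j^2 - 3*j - 40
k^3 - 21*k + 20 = (k - 4)*(k - 1)*(k + 5)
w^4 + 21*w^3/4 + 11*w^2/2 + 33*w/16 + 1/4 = (w + 1/4)*(w + 1/2)^2*(w + 4)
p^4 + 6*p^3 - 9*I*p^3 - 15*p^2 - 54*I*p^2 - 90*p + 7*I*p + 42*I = (p + 6)*(p - 7*I)*(p - I)^2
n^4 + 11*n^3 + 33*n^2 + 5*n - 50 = (n - 1)*(n + 2)*(n + 5)^2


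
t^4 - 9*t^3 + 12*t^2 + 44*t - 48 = (t - 6)*(t - 4)*(t - 1)*(t + 2)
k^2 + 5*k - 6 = (k - 1)*(k + 6)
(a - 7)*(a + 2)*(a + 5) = a^3 - 39*a - 70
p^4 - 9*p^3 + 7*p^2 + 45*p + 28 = (p - 7)*(p - 4)*(p + 1)^2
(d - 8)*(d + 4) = d^2 - 4*d - 32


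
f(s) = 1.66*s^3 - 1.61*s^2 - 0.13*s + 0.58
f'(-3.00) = 54.35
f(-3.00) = -58.34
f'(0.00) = -0.13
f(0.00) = 0.58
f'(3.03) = 35.83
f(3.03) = 31.58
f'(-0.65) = 4.07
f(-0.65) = -0.47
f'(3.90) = 63.06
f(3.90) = 74.05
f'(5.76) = 146.55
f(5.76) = 263.65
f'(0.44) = -0.58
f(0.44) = 0.35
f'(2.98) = 34.50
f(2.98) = 29.82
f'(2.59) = 24.94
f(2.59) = 18.28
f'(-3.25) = 62.94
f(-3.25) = -72.99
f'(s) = 4.98*s^2 - 3.22*s - 0.13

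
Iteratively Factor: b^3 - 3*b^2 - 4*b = (b + 1)*(b^2 - 4*b) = b*(b + 1)*(b - 4)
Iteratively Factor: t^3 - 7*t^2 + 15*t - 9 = (t - 3)*(t^2 - 4*t + 3) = (t - 3)*(t - 1)*(t - 3)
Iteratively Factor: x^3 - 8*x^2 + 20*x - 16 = (x - 4)*(x^2 - 4*x + 4) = (x - 4)*(x - 2)*(x - 2)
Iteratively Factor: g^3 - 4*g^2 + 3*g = (g - 3)*(g^2 - g) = g*(g - 3)*(g - 1)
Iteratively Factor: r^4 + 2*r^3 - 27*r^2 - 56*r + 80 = (r + 4)*(r^3 - 2*r^2 - 19*r + 20) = (r - 1)*(r + 4)*(r^2 - r - 20) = (r - 1)*(r + 4)^2*(r - 5)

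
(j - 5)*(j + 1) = j^2 - 4*j - 5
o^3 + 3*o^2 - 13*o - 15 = (o - 3)*(o + 1)*(o + 5)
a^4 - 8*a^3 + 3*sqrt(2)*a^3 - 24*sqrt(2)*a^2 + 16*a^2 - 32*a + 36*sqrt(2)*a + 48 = (a - 6)*(a - 2)*(a + sqrt(2))*(a + 2*sqrt(2))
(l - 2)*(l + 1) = l^2 - l - 2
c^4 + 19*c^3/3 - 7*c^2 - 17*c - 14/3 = (c - 2)*(c + 1/3)*(c + 1)*(c + 7)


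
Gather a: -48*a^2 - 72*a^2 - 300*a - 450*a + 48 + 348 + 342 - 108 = -120*a^2 - 750*a + 630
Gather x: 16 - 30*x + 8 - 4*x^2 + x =-4*x^2 - 29*x + 24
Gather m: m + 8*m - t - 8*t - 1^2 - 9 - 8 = 9*m - 9*t - 18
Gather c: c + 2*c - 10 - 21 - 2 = 3*c - 33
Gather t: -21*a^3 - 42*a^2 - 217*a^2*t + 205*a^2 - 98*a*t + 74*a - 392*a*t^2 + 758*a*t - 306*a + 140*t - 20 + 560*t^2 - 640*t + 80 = -21*a^3 + 163*a^2 - 232*a + t^2*(560 - 392*a) + t*(-217*a^2 + 660*a - 500) + 60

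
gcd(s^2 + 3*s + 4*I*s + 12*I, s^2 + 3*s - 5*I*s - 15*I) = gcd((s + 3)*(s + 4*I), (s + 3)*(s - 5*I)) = s + 3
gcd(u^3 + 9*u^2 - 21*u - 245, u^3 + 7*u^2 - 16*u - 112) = u + 7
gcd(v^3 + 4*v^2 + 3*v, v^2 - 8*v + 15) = 1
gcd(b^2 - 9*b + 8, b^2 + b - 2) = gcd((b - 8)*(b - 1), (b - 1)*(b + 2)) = b - 1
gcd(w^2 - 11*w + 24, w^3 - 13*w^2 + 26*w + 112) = w - 8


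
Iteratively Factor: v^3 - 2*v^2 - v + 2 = (v + 1)*(v^2 - 3*v + 2) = (v - 1)*(v + 1)*(v - 2)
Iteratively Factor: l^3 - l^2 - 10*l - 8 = (l + 2)*(l^2 - 3*l - 4) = (l + 1)*(l + 2)*(l - 4)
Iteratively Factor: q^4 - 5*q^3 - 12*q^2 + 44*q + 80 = (q - 4)*(q^3 - q^2 - 16*q - 20) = (q - 4)*(q + 2)*(q^2 - 3*q - 10) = (q - 4)*(q + 2)^2*(q - 5)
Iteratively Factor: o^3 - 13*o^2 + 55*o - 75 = (o - 5)*(o^2 - 8*o + 15) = (o - 5)*(o - 3)*(o - 5)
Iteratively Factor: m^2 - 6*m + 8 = (m - 4)*(m - 2)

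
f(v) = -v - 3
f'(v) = -1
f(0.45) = -3.45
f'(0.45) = -1.00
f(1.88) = -4.88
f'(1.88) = -1.00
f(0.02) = -3.02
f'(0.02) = -1.00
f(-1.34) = -1.66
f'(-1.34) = -1.00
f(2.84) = -5.84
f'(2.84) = -1.00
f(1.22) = -4.22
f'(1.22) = -1.00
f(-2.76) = -0.24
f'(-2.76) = -1.00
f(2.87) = -5.87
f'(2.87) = -1.00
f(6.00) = -9.00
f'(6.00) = -1.00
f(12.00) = -15.00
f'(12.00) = -1.00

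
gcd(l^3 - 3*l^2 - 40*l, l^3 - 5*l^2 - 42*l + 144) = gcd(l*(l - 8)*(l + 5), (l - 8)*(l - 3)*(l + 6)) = l - 8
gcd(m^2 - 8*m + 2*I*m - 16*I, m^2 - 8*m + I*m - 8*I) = m - 8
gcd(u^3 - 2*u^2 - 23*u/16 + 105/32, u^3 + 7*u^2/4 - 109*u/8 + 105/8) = u^2 - 13*u/4 + 21/8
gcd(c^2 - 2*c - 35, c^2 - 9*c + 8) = 1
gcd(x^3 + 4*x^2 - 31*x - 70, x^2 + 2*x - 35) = x^2 + 2*x - 35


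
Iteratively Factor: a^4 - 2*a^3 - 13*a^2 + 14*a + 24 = (a - 2)*(a^3 - 13*a - 12) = (a - 4)*(a - 2)*(a^2 + 4*a + 3) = (a - 4)*(a - 2)*(a + 1)*(a + 3)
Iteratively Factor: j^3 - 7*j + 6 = (j - 2)*(j^2 + 2*j - 3) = (j - 2)*(j + 3)*(j - 1)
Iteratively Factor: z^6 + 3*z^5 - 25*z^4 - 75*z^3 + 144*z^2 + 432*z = (z + 3)*(z^5 - 25*z^3 + 144*z) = z*(z + 3)*(z^4 - 25*z^2 + 144) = z*(z + 3)^2*(z^3 - 3*z^2 - 16*z + 48) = z*(z - 3)*(z + 3)^2*(z^2 - 16) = z*(z - 4)*(z - 3)*(z + 3)^2*(z + 4)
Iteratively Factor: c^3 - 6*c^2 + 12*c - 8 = (c - 2)*(c^2 - 4*c + 4) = (c - 2)^2*(c - 2)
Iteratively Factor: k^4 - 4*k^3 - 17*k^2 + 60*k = (k - 3)*(k^3 - k^2 - 20*k) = (k - 3)*(k + 4)*(k^2 - 5*k) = (k - 5)*(k - 3)*(k + 4)*(k)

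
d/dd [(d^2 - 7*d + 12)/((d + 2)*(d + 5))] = 2*(7*d^2 - 2*d - 77)/(d^4 + 14*d^3 + 69*d^2 + 140*d + 100)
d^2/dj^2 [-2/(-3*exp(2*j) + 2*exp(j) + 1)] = 4*((1 - 6*exp(j))*(-3*exp(2*j) + 2*exp(j) + 1) - 4*(3*exp(j) - 1)^2*exp(j))*exp(j)/(-3*exp(2*j) + 2*exp(j) + 1)^3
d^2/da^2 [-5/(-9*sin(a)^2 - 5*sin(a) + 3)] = 5*(-324*sin(a)^4 - 135*sin(a)^3 + 353*sin(a)^2 + 255*sin(a) + 104)/(9*sin(a)^2 + 5*sin(a) - 3)^3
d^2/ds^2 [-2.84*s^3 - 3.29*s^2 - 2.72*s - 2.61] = -17.04*s - 6.58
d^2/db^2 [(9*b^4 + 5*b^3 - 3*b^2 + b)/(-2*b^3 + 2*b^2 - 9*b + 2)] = 2*(118*b^6 + 636*b^5 - 2565*b^4 + 1063*b^3 - 6*b^2 - 48*b - 6)/(8*b^9 - 24*b^8 + 132*b^7 - 248*b^6 + 642*b^5 - 726*b^4 + 969*b^3 - 510*b^2 + 108*b - 8)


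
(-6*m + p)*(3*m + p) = -18*m^2 - 3*m*p + p^2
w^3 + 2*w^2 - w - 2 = (w - 1)*(w + 1)*(w + 2)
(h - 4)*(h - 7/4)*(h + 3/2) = h^3 - 17*h^2/4 - 13*h/8 + 21/2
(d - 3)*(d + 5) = d^2 + 2*d - 15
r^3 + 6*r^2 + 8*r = r*(r + 2)*(r + 4)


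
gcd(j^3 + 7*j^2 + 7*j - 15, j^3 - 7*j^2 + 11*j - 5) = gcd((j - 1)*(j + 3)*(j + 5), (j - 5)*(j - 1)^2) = j - 1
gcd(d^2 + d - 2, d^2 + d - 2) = d^2 + d - 2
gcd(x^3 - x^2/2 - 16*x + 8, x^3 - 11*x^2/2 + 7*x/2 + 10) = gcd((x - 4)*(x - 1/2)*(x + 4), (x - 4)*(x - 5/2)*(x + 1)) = x - 4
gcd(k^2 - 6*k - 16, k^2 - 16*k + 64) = k - 8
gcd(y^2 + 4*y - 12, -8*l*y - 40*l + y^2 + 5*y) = 1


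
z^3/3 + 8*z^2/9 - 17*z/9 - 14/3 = (z/3 + 1)*(z - 7/3)*(z + 2)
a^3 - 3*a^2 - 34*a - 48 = (a - 8)*(a + 2)*(a + 3)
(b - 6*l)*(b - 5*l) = b^2 - 11*b*l + 30*l^2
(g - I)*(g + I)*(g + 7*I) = g^3 + 7*I*g^2 + g + 7*I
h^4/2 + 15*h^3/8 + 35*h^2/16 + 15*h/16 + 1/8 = (h/2 + 1)*(h + 1/4)*(h + 1/2)*(h + 1)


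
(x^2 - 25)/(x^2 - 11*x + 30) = (x + 5)/(x - 6)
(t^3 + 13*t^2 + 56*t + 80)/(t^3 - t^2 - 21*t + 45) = (t^2 + 8*t + 16)/(t^2 - 6*t + 9)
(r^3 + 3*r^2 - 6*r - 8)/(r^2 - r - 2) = r + 4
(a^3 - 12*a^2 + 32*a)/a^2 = a - 12 + 32/a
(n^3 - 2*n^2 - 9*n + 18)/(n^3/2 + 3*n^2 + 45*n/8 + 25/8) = 8*(n^3 - 2*n^2 - 9*n + 18)/(4*n^3 + 24*n^2 + 45*n + 25)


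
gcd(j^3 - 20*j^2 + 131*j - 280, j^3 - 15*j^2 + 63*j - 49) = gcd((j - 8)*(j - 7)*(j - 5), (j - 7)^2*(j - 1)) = j - 7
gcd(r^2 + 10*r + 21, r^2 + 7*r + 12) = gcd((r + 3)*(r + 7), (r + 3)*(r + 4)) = r + 3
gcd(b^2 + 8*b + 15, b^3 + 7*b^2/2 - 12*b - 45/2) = b + 5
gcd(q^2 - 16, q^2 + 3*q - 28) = q - 4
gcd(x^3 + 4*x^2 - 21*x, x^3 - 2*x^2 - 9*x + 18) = x - 3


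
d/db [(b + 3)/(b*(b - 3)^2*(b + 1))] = (-3*b^3 - 11*b^2 + 9*b + 9)/(b^2*(b^5 - 7*b^4 + 10*b^3 + 18*b^2 - 27*b - 27))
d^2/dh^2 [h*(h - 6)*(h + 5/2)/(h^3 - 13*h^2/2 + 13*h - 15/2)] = 6*(8*h^6 - 224*h^5 + 1264*h^4 - 2128*h^3 - 1215*h^2 + 6300*h - 4425)/(8*h^9 - 156*h^8 + 1326*h^7 - 6433*h^6 + 19578*h^5 - 38649*h^4 + 49346*h^3 - 39195*h^2 + 17550*h - 3375)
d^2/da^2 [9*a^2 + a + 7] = 18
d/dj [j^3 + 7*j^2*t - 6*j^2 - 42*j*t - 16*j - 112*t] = 3*j^2 + 14*j*t - 12*j - 42*t - 16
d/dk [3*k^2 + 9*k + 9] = 6*k + 9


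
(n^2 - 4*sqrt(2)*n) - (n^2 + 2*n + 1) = -4*sqrt(2)*n - 2*n - 1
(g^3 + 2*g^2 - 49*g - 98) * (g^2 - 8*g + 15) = g^5 - 6*g^4 - 50*g^3 + 324*g^2 + 49*g - 1470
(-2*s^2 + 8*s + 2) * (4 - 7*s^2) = 14*s^4 - 56*s^3 - 22*s^2 + 32*s + 8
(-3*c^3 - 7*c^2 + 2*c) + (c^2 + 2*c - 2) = -3*c^3 - 6*c^2 + 4*c - 2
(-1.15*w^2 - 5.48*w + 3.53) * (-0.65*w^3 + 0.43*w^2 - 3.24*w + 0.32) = 0.7475*w^5 + 3.0675*w^4 - 0.9249*w^3 + 18.9051*w^2 - 13.1908*w + 1.1296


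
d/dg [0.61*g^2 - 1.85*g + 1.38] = 1.22*g - 1.85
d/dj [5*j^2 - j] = 10*j - 1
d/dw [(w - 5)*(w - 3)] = 2*w - 8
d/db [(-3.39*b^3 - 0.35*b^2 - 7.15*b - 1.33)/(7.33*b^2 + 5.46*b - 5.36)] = (-24.8487*b^4 - 37.0188*b^3 + 105.0097*b^2 + 23.2498*b + 45.5858)/(53.7289*b^4 + 80.0436*b^3 - 48.766*b^2 - 58.5312*b + 28.7296)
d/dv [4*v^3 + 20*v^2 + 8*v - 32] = 12*v^2 + 40*v + 8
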